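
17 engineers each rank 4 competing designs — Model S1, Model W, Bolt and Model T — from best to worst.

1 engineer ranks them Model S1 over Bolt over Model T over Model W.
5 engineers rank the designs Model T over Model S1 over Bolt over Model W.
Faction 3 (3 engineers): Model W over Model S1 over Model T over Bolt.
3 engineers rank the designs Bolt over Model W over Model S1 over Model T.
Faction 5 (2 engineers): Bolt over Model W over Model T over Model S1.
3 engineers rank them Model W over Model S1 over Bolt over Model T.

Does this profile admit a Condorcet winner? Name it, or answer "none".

none

Check each pair by majority over 17 ballots:
Model S1 vs Model W: Model S1 is ranked higher on 1+5 = 6 ballots, Model W on 11. Model W wins 11–6.
Model S1–Bolt: Model S1 12–5.
Model S1 vs Model T: 10 to 7, Model S1.
Model W vs Bolt: 3+3 = 6 for Model W, 11 for Bolt — Bolt by 11–6.
Model W vs Model T: 3+3+2+3 = 11 for Model W, 6 for Model T — Model W by 11–6.
Bolt vs Model T: Bolt, 9–8.
No design is unbeaten: Model S1 loses to Model W; Model W loses to Bolt; Bolt loses to Model S1; Model T loses to Model S1. In particular Model S1 → Bolt → Model W → Model S1 is a majority cycle — no Condorcet winner exists.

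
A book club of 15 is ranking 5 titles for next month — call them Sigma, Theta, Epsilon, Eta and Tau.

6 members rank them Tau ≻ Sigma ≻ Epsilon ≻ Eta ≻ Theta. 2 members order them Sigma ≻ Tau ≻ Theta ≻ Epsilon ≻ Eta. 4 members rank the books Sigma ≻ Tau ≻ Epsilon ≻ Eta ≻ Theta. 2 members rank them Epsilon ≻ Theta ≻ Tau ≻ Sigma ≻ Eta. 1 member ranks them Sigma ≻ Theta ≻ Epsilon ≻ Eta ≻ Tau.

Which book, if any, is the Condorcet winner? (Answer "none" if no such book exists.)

Head-to-head results (15 members):
Sigma vs Theta: Sigma preferred on 6+2+4+1 = 13 ballots; Sigma wins 13–2.
Sigma vs Epsilon: 6+2+4+1 = 13 for Sigma, 2 for Epsilon — Sigma by 13–2.
Sigma vs Eta: Sigma, 15–0.
Sigma vs Tau: Sigma is ranked higher on 2+4+1 = 7 ballots, Tau on 8. Tau wins 8–7.
Theta vs Epsilon: Epsilon wins 12–3.
Theta vs Eta: 2+2+1 = 5 for Theta, 10 for Eta — Eta by 10–5.
Theta vs Tau: Tau wins 12–3.
Epsilon vs Eta: Epsilon wins 15–0.
Epsilon vs Tau: Tau, 12–3.
Eta vs Tau: Tau, 14–1.
Tau beats each of Sigma, Theta, Epsilon, Eta — Tau is the Condorcet winner.

Tau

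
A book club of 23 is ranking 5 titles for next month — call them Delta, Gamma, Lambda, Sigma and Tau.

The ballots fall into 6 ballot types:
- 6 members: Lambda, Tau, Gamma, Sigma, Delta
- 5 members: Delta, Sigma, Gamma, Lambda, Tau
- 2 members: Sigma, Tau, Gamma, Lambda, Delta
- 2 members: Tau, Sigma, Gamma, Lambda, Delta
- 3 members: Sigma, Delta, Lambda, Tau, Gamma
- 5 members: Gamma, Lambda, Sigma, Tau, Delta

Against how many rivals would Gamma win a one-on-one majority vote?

Gamma against each rival (23 members):
Gamma–Delta: Gamma 15–8.
Gamma vs Lambda: 14 to 9, Gamma.
Gamma vs Sigma: Sigma, 12–11.
Gamma vs Tau: Tau wins 13–10.
Gamma beats Delta, Lambda; loses to Sigma, Tau — 2 pairwise wins.

2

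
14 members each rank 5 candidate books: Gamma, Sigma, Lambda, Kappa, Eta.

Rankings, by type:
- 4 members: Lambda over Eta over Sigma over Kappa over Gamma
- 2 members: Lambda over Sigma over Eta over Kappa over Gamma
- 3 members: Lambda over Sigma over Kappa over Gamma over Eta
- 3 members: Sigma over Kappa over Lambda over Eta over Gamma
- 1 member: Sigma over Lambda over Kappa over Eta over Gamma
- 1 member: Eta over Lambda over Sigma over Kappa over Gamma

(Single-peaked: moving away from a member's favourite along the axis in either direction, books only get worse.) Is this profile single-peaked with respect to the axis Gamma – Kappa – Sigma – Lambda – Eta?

yes

Axis positions: Gamma=1, Kappa=2, Sigma=3, Lambda=4, Eta=5.
Type 1 (peak Lambda at position 4): ranking walks positions 4-5-3-2-1, expanding outward from the peak — single-peaked.
Type 2 (peak Lambda at position 4): ranking walks positions 4-3-5-2-1, expanding outward from the peak — single-peaked.
Type 3 (peak Lambda at position 4): ranking walks positions 4-3-2-1-5, expanding outward from the peak — single-peaked.
Type 4 (peak Sigma at position 3): ranking walks positions 3-2-4-5-1, expanding outward from the peak — single-peaked.
Type 5 (peak Sigma at position 3): ranking walks positions 3-4-2-5-1, expanding outward from the peak — single-peaked.
Type 6 (peak Eta at position 5): ranking walks positions 5-4-3-2-1, expanding outward from the peak — single-peaked.
Every ranking is single-peaked on this axis.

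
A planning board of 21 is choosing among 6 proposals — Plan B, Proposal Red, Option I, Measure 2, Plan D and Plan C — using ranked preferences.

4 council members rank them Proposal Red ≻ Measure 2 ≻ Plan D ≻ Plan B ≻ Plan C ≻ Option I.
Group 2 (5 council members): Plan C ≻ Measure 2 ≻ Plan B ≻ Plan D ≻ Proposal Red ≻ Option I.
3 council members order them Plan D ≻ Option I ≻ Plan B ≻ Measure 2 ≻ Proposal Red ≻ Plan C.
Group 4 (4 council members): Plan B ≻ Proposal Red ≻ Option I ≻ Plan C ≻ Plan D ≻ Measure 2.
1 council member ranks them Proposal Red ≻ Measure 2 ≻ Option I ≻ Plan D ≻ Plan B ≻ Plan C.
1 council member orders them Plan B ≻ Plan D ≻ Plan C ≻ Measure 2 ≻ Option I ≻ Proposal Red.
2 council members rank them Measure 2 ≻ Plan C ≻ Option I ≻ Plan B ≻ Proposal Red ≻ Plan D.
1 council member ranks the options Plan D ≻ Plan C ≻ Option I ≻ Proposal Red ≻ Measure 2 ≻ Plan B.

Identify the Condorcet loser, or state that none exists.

Option I

Pairwise majorities:
Plan B vs Proposal Red: 15 to 6, Plan B.
Plan B vs Option I: 14 to 7, Plan B.
Plan B vs Measure 2: Measure 2, 13–8.
Plan B vs Plan D: Plan B preferred on 5+4+1+2 = 12 ballots; Plan B wins 12–9.
Plan B vs Plan C: Plan B, 13–8.
Proposal Red vs Option I: Proposal Red is ranked higher on 4+5+4+1 = 14 ballots, Option I on 7. Proposal Red wins 14–7.
Proposal Red vs Measure 2: Proposal Red preferred on 4+4+1+1 = 10 ballots; Measure 2 wins 11–10.
Proposal Red vs Plan D: Proposal Red preferred on 4+4+1+2 = 11 ballots; Proposal Red wins 11–10.
Proposal Red–Plan C: Proposal Red 12–9.
Option I vs Measure 2: Option I is ranked higher on 3+4+1 = 8 ballots, Measure 2 on 13. Measure 2 wins 13–8.
Option I vs Plan D: Plan D wins 14–7.
Option I vs Plan C: Option I preferred on 3+4+1 = 8 ballots; Plan C wins 13–8.
Measure 2–Plan D: Measure 2 12–9.
Measure 2–Plan C: Plan C 11–10.
Plan D–Plan C: Plan C 11–10.
Only Option I has no wins; Option I is the Condorcet loser.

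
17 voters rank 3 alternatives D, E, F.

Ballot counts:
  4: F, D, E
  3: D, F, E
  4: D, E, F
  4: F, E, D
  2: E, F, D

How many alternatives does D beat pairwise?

1

D against each rival (17 voters):
D–E: D 11–6.
D vs F: D preferred on 3+4 = 7 ballots; F wins 10–7.
D beats E; loses to F — 1 pairwise win.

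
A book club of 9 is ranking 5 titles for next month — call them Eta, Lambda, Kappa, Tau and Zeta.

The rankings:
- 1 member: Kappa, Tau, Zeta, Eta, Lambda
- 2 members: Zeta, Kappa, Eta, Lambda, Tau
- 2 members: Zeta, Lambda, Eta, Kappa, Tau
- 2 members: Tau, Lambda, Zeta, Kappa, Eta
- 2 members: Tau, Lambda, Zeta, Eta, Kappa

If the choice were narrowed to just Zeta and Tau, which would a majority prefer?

Tau

Ballots ranking Zeta above Tau: 2 + 2 = 4.
Ballots ranking Tau above Zeta: 9 − 4 = 5.
Tau wins the head-to-head 5–4.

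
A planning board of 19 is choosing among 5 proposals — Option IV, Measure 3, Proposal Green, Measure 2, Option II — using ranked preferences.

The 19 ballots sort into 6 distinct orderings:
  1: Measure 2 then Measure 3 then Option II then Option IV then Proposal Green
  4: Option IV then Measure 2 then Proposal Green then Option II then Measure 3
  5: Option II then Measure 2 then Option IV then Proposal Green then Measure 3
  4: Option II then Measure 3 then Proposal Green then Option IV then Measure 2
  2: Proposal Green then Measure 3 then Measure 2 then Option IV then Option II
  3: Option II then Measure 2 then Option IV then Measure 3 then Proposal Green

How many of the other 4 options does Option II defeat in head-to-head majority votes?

Option II against each rival (19 council members):
Option II vs Option IV: Option II wins 13–6.
Option II vs Measure 3: 16 to 3, Option II.
Option II–Proposal Green: Option II 13–6.
Option II–Measure 2: Option II 12–7.
Option II beats Option IV, Measure 3, Proposal Green, Measure 2 — 4 pairwise wins.

4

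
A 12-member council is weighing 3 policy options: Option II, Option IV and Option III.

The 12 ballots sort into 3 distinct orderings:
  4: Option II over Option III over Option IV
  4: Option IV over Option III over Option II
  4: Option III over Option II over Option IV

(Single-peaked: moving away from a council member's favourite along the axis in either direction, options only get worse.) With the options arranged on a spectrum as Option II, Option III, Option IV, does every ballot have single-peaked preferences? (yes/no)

yes

Axis positions: Option II=1, Option III=2, Option IV=3.
Bloc 1 (peak Option II at position 1): ranking walks positions 1-2-3, expanding outward from the peak — single-peaked.
Bloc 2 (peak Option IV at position 3): ranking walks positions 3-2-1, expanding outward from the peak — single-peaked.
Bloc 3 (peak Option III at position 2): ranking walks positions 2-1-3, expanding outward from the peak — single-peaked.
Every ranking is single-peaked on this axis.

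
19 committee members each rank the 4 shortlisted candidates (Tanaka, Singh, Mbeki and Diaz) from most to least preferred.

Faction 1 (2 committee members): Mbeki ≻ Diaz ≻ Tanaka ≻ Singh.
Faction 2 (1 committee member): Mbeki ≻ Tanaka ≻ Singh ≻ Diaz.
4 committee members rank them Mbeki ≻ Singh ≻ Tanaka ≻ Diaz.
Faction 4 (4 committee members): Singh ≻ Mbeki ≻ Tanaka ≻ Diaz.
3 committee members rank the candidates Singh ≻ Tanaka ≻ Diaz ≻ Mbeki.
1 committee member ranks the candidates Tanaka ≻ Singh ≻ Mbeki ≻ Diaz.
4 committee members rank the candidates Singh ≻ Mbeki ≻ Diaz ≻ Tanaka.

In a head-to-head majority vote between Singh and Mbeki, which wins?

Ballots ranking Singh above Mbeki: 4 + 3 + 1 + 4 = 12.
Ballots ranking Mbeki above Singh: 19 − 12 = 7.
Singh wins the head-to-head 12–7.

Singh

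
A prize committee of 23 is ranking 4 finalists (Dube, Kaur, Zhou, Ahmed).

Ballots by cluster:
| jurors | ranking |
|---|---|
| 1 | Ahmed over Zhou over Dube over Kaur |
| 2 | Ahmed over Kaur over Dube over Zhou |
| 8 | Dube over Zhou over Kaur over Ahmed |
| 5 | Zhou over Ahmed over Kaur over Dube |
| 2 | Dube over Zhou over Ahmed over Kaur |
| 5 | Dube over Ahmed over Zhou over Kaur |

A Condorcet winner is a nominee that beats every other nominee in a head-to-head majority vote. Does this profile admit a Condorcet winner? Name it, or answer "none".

Head-to-head results (23 jurors):
Dube vs Kaur: Dube is ranked higher on 1+8+2+5 = 16 ballots, Kaur on 7. Dube wins 16–7.
Dube vs Zhou: 17 to 6, Dube.
Dube vs Ahmed: Dube preferred on 8+2+5 = 15 ballots; Dube wins 15–8.
Kaur vs Zhou: 2 to 21, Zhou.
Kaur vs Ahmed: 8 for Kaur, 15 for Ahmed — Ahmed by 15–8.
Zhou vs Ahmed: 15 to 8, Zhou.
Dube defeats every rival head-to-head and is the Condorcet winner.

Dube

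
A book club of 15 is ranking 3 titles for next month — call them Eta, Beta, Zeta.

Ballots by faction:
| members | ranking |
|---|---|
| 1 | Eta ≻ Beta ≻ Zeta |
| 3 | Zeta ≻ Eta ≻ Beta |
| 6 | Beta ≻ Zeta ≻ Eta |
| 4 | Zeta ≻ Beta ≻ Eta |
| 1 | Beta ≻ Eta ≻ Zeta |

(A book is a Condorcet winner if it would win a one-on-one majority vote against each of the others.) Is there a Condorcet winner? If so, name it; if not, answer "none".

Pairwise majorities:
Eta vs Beta: 1+3 = 4 for Eta, 11 for Beta — Beta by 11–4.
Eta vs Zeta: Eta is ranked higher on 1+1 = 2 ballots, Zeta on 13. Zeta wins 13–2.
Beta vs Zeta: 1+6+1 = 8 for Beta, 7 for Zeta — Beta by 8–7.
Only Beta has no losses; Beta is the Condorcet winner.

Beta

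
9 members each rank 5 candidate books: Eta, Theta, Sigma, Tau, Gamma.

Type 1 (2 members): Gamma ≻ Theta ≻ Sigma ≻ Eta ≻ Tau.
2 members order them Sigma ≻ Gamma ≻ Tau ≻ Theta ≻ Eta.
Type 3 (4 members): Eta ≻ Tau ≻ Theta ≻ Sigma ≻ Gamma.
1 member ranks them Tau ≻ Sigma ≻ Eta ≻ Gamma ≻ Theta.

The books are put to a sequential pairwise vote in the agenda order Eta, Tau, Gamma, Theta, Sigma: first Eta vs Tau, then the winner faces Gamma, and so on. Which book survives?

Sigma

Round 1: Eta vs Tau — 6–3, Eta advances.
Round 2: Eta vs Gamma — 5–4, Eta advances.
Round 3: Eta vs Theta — 5–4, Eta advances.
Round 4: Eta vs Sigma — 4–5, Sigma advances.
The agenda winner is Sigma.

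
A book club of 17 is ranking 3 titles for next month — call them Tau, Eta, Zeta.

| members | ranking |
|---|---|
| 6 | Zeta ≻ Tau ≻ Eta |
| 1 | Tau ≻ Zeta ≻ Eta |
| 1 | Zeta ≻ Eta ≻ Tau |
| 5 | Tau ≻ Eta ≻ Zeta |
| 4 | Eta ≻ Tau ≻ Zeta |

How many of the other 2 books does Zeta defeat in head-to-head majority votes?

Zeta against each rival (17 members):
Zeta–Tau: Tau 10–7.
Zeta vs Eta: Zeta preferred on 6+1+1 = 8 ballots; Eta wins 9–8.
Zeta beats no one; loses to Tau, Eta — 0 pairwise wins.

0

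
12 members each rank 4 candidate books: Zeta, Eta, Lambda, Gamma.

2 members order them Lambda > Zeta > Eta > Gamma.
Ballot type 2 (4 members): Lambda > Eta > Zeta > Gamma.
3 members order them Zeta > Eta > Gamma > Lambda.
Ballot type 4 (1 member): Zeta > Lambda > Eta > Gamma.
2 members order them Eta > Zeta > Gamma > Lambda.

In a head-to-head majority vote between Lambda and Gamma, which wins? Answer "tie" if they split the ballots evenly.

Lambda

Ballots ranking Lambda above Gamma: 2 + 4 + 1 = 7.
Ballots ranking Gamma above Lambda: 12 − 7 = 5.
Lambda wins the head-to-head 7–5.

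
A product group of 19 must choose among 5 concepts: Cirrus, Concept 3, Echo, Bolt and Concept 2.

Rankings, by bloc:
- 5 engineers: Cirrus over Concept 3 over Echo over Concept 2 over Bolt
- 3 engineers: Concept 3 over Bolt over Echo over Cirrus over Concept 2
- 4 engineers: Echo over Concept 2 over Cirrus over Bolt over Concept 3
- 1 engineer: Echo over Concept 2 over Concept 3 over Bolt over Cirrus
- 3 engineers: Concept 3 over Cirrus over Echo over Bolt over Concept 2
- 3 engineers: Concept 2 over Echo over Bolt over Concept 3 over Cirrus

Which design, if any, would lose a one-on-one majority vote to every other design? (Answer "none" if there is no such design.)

Bolt

Head-to-head results (19 engineers):
Cirrus vs Concept 3: Concept 3 wins 10–9.
Cirrus vs Echo: Echo, 11–8.
Cirrus vs Bolt: Cirrus wins 12–7.
Cirrus vs Concept 2: Cirrus wins 11–8.
Concept 3 vs Echo: Concept 3 preferred on 5+3+3 = 11 ballots; Concept 3 wins 11–8.
Concept 3–Bolt: Concept 3 12–7.
Concept 3 vs Concept 2: Concept 3, 11–8.
Echo vs Bolt: Echo, 16–3.
Echo vs Concept 2: Echo preferred on 5+3+4+1+3 = 16 ballots; Echo wins 16–3.
Bolt vs Concept 2: Concept 2, 13–6.
Bolt loses to every other design — it is the Condorcet loser.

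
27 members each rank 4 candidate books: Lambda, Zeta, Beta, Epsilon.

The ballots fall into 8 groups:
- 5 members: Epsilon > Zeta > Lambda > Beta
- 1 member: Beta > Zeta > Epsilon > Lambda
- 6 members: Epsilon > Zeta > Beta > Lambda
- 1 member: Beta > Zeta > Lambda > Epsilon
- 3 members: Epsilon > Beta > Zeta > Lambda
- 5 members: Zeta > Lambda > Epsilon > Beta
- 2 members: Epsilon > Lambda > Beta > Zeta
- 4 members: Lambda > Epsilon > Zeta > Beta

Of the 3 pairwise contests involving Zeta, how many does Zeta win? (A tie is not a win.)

Zeta against each rival (27 members):
Zeta vs Lambda: Zeta, 21–6.
Zeta vs Beta: Zeta, 20–7.
Zeta vs Epsilon: Zeta preferred on 1+1+5 = 7 ballots; Epsilon wins 20–7.
Zeta beats Lambda, Beta; loses to Epsilon — 2 pairwise wins.

2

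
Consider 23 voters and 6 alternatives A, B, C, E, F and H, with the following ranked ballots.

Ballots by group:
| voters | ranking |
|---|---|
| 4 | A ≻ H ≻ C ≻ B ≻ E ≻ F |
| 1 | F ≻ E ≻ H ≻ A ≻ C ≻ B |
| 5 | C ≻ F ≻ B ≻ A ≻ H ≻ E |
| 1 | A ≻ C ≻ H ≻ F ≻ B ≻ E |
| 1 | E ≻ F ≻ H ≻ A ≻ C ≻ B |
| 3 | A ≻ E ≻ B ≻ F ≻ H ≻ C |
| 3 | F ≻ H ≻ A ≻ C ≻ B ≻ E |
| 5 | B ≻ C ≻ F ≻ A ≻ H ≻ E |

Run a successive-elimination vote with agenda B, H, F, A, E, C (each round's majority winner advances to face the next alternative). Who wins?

A

Round 1: B vs H — 13–10, B advances.
Round 2: B vs F — 12–11, B advances.
Round 3: B vs A — 10–13, A advances.
Round 4: A vs E — 21–2, A advances.
Round 5: A vs C — 13–10, A advances.
A survives the agenda.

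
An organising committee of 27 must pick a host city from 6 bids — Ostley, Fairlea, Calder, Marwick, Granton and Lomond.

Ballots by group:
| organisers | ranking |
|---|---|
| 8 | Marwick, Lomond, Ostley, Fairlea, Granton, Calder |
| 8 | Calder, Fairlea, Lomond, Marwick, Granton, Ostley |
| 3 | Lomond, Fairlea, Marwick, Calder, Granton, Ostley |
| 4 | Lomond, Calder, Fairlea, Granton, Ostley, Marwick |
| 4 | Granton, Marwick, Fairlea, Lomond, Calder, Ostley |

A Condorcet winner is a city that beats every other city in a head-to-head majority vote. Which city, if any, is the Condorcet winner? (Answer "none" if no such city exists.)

Pairwise majorities:
Ostley–Fairlea: Fairlea 19–8.
Ostley–Calder: Calder 19–8.
Ostley vs Marwick: Marwick, 23–4.
Ostley vs Granton: Granton wins 19–8.
Ostley–Lomond: Lomond 27–0.
Fairlea vs Calder: Fairlea, 15–12.
Fairlea vs Marwick: Fairlea wins 15–12.
Fairlea vs Granton: Fairlea, 23–4.
Fairlea–Lomond: Lomond 15–12.
Calder vs Marwick: Marwick, 15–12.
Calder vs Granton: Calder, 15–12.
Calder vs Lomond: Lomond, 19–8.
Marwick–Granton: Marwick 19–8.
Marwick vs Lomond: Lomond wins 15–12.
Granton vs Lomond: Lomond, 23–4.
Lomond beats each of Ostley, Fairlea, Calder, Marwick, Granton — Lomond is the Condorcet winner.

Lomond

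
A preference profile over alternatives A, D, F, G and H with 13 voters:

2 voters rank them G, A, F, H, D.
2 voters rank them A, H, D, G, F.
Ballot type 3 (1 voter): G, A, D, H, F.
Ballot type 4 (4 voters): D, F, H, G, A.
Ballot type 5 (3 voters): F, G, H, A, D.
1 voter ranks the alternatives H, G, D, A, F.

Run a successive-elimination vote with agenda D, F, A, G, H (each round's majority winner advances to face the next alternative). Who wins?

H

Round 1: D vs F — 8–5, D advances.
Round 2: D vs A — 5–8, A advances.
Round 3: A vs G — 2–11, G advances.
Round 4: G vs H — 6–7, H advances.
The agenda winner is H.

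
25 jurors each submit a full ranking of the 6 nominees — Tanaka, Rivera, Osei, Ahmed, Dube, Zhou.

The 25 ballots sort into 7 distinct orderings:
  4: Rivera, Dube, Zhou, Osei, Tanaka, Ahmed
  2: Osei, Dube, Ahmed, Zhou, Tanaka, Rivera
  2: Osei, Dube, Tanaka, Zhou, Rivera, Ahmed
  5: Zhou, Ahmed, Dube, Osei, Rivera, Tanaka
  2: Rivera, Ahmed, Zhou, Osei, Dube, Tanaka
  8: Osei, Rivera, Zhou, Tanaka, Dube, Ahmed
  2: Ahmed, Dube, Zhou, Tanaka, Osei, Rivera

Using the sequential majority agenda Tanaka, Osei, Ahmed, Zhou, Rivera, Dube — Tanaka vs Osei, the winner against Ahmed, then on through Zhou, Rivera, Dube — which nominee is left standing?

Rivera

Round 1: Tanaka vs Osei — 2–23, Osei advances.
Round 2: Osei vs Ahmed — 16–9, Osei advances.
Round 3: Osei vs Zhou — 12–13, Zhou advances.
Round 4: Zhou vs Rivera — 11–14, Rivera advances.
Round 5: Rivera vs Dube — 14–11, Rivera advances.
Rivera survives the agenda.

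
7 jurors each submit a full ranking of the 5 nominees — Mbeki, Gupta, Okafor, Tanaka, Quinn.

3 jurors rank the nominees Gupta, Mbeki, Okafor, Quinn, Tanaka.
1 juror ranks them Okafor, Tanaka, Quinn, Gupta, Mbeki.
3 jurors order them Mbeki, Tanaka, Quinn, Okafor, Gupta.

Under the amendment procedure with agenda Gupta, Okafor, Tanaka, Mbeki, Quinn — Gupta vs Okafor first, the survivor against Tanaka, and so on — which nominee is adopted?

Mbeki

Round 1: Gupta vs Okafor — 3–4, Okafor advances.
Round 2: Okafor vs Tanaka — 4–3, Okafor advances.
Round 3: Okafor vs Mbeki — 1–6, Mbeki advances.
Round 4: Mbeki vs Quinn — 6–1, Mbeki advances.
The agenda winner is Mbeki.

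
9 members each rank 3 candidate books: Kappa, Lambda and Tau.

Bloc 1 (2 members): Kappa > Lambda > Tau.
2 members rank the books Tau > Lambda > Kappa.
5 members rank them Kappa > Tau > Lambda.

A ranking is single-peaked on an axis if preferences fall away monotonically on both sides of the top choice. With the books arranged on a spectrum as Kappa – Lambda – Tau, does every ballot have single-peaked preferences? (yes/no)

Axis positions: Kappa=1, Lambda=2, Tau=3.
Bloc 1 (peak Kappa at position 1): ranking walks positions 1-2-3, expanding outward from the peak — single-peaked.
Bloc 2 (peak Tau at position 3): ranking walks positions 3-2-1, expanding outward from the peak — single-peaked.
Bloc 3: ranking walks positions 1-3-2; Tau is ranked above Lambda even though Lambda lies between Tau and the peak Kappa on the axis — preferences dip and rise again. Not single-peaked.
Bloc 3 violates single-peakedness, so the profile is not single-peaked on this axis.

no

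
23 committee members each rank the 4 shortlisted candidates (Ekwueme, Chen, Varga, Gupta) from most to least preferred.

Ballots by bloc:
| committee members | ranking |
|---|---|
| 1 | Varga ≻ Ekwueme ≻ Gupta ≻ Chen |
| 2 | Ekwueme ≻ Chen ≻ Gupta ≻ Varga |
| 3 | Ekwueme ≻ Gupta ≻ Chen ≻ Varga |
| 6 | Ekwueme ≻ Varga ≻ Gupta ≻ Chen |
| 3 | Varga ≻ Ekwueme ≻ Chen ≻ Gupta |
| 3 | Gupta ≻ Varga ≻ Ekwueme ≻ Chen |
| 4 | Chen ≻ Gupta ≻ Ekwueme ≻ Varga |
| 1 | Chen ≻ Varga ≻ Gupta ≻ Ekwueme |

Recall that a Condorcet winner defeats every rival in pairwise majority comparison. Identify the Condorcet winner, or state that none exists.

Pairwise majorities:
Ekwueme–Chen: Ekwueme 18–5.
Ekwueme–Varga: Ekwueme 15–8.
Ekwueme–Gupta: Ekwueme 15–8.
Chen vs Varga: Varga wins 13–10.
Chen vs Gupta: Gupta, 13–10.
Varga–Gupta: Gupta 12–11.
Ekwueme defeats every rival head-to-head and is the Condorcet winner.

Ekwueme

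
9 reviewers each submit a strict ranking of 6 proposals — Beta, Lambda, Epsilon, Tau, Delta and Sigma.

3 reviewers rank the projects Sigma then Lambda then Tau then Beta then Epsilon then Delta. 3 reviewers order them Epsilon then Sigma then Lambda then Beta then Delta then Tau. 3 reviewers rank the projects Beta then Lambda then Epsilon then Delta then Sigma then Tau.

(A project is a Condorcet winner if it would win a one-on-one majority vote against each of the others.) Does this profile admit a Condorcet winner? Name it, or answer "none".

none

Pairwise majorities:
Beta vs Lambda: 3 for Beta, 6 for Lambda — Lambda by 6–3.
Beta vs Epsilon: Beta wins 6–3.
Beta vs Tau: Beta wins 6–3.
Beta vs Delta: Beta preferred on 3+3+3 = 9 ballots; Beta wins 9–0.
Beta–Sigma: Sigma 6–3.
Lambda vs Epsilon: Lambda, 6–3.
Lambda vs Tau: Lambda, 9–0.
Lambda vs Delta: Lambda is ranked higher on 3+3+3 = 9 ballots, Delta on 0. Lambda wins 9–0.
Lambda vs Sigma: Lambda is ranked higher on 3 ballots, Sigma on 6. Sigma wins 6–3.
Epsilon vs Tau: 6 to 3, Epsilon.
Epsilon vs Delta: 9 to 0, Epsilon.
Epsilon vs Sigma: Epsilon wins 6–3.
Tau vs Delta: Delta, 6–3.
Tau vs Sigma: 0 to 9, Sigma.
Delta–Sigma: Sigma 6–3.
No project is unbeaten: Beta loses to Lambda; Lambda loses to Sigma; Epsilon loses to Beta; Tau loses to Beta; Delta loses to Beta; Sigma loses to Epsilon. In particular Beta beats Epsilon beats Sigma beats Beta is a majority cycle — no Condorcet winner exists.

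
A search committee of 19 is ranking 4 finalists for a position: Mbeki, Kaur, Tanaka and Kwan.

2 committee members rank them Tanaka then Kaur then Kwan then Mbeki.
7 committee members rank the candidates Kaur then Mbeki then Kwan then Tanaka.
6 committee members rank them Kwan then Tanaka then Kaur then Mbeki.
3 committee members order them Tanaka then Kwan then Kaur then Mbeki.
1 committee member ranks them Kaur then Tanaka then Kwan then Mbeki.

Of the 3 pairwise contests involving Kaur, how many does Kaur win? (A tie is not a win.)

2

Kaur against each rival (19 committee members):
Kaur vs Mbeki: 19 to 0, Kaur.
Kaur vs Tanaka: 8 to 11, Tanaka.
Kaur vs Kwan: Kaur, 10–9.
Kaur beats Mbeki, Kwan; loses to Tanaka — 2 pairwise wins.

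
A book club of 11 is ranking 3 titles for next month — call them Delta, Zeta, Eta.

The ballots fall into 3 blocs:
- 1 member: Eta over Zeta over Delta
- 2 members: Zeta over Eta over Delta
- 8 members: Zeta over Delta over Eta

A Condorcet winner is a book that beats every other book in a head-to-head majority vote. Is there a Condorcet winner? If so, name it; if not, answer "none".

Zeta

Check each pair by majority over 11 ballots:
Delta vs Zeta: Zeta wins 11–0.
Delta–Eta: Delta 8–3.
Zeta vs Eta: Zeta, 10–1.
Zeta defeats every rival head-to-head and is the Condorcet winner.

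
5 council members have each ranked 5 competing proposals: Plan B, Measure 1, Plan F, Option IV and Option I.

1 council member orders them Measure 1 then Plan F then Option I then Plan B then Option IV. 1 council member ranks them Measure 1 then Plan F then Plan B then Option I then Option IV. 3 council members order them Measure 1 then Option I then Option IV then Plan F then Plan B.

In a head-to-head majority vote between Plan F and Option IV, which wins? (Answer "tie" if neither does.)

Ballots ranking Plan F above Option IV: 1 + 1 = 2.
Ballots ranking Option IV above Plan F: 5 − 2 = 3.
Option IV wins the head-to-head 3–2.

Option IV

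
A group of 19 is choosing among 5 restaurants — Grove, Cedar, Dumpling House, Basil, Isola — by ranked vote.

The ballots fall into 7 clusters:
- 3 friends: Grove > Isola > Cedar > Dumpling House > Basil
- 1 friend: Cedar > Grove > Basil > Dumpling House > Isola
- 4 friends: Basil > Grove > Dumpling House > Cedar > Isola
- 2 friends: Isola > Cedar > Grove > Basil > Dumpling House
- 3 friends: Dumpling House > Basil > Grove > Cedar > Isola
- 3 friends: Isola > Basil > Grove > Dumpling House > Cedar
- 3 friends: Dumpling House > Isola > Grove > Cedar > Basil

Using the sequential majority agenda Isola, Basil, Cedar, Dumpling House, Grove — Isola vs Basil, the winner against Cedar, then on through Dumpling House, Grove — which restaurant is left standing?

Round 1: Isola vs Basil — 11–8, Isola advances.
Round 2: Isola vs Cedar — 11–8, Isola advances.
Round 3: Isola vs Dumpling House — 8–11, Dumpling House advances.
Round 4: Dumpling House vs Grove — 6–13, Grove advances.
Grove survives the agenda.

Grove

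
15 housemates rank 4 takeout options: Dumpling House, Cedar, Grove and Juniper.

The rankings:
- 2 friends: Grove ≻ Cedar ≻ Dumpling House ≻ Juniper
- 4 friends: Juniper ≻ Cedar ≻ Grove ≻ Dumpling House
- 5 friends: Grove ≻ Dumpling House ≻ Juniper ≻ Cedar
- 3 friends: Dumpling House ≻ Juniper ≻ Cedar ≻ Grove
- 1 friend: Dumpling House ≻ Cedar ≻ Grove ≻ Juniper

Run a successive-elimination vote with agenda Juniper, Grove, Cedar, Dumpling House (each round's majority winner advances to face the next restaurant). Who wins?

Round 1: Juniper vs Grove — 7–8, Grove advances.
Round 2: Grove vs Cedar — 7–8, Cedar advances.
Round 3: Cedar vs Dumpling House — 6–9, Dumpling House advances.
Dumpling House survives the agenda.

Dumpling House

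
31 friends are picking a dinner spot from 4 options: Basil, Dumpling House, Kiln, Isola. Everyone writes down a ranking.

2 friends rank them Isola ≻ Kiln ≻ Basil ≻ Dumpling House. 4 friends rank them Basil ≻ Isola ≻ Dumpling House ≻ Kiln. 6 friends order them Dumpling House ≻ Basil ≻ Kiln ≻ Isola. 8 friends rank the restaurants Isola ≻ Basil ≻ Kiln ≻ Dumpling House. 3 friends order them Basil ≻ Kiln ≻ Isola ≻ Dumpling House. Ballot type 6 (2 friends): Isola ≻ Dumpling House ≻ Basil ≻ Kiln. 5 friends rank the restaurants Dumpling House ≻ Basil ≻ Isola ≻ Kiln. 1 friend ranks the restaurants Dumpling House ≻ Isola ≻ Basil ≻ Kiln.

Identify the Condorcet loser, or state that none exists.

Pairwise majorities:
Basil vs Dumpling House: Basil preferred on 2+4+8+3 = 17 ballots; Basil wins 17–14.
Basil vs Kiln: 29 to 2, Basil.
Basil vs Isola: Basil, 18–13.
Dumpling House vs Kiln: 18 to 13, Dumpling House.
Dumpling House vs Isola: Dumpling House is ranked higher on 6+5+1 = 12 ballots, Isola on 19. Isola wins 19–12.
Kiln vs Isola: Kiln preferred on 6+3 = 9 ballots; Isola wins 22–9.
Kiln loses to every other restaurant — it is the Condorcet loser.

Kiln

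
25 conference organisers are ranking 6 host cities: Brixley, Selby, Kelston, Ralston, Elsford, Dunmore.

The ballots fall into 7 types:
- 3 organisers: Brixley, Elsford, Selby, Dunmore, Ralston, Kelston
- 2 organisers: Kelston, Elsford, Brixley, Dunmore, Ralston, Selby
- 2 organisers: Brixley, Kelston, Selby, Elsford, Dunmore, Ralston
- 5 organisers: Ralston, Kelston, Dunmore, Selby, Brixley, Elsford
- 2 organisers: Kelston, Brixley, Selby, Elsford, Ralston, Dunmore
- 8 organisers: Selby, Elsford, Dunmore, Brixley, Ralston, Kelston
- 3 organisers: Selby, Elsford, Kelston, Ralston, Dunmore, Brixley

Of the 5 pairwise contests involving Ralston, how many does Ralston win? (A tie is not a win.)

Ralston against each rival (25 organisers):
Ralston–Brixley: Brixley 17–8.
Ralston vs Selby: Selby, 18–7.
Ralston vs Kelston: Ralston, 16–9.
Ralston vs Elsford: 5 to 20, Elsford.
Ralston vs Dunmore: Ralston preferred on 5+2+3 = 10 ballots; Dunmore wins 15–10.
Ralston beats Kelston; loses to Brixley, Selby, Elsford, Dunmore — 1 pairwise win.

1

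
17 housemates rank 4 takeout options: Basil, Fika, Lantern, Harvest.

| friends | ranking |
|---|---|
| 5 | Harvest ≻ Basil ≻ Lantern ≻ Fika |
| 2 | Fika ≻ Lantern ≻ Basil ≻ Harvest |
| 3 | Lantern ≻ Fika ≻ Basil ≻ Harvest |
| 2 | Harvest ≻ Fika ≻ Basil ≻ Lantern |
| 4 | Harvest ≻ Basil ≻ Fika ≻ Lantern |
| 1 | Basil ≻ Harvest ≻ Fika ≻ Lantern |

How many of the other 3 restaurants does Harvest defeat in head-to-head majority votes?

3

Harvest against each rival (17 friends):
Harvest–Basil: Harvest 11–6.
Harvest vs Fika: Harvest, 12–5.
Harvest vs Lantern: Harvest is ranked higher on 5+2+4+1 = 12 ballots, Lantern on 5. Harvest wins 12–5.
Harvest beats Basil, Fika, Lantern — 3 pairwise wins.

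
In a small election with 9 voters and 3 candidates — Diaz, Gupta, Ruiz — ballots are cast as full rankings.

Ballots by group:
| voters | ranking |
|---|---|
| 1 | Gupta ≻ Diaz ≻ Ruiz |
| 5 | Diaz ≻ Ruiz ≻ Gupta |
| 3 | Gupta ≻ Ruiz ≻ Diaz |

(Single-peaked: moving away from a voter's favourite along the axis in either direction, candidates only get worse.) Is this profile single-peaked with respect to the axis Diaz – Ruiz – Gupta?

Axis positions: Diaz=1, Ruiz=2, Gupta=3.
Group 1: ranking walks positions 3-1-2; Diaz is ranked above Ruiz even though Ruiz lies between Diaz and the peak Gupta on the axis — preferences dip and rise again. Not single-peaked.
Group 2 (peak Diaz at position 1): ranking walks positions 1-2-3, expanding outward from the peak — single-peaked.
Group 3 (peak Gupta at position 3): ranking walks positions 3-2-1, expanding outward from the peak — single-peaked.
Group 1 violates single-peakedness, so the profile is not single-peaked on this axis.

no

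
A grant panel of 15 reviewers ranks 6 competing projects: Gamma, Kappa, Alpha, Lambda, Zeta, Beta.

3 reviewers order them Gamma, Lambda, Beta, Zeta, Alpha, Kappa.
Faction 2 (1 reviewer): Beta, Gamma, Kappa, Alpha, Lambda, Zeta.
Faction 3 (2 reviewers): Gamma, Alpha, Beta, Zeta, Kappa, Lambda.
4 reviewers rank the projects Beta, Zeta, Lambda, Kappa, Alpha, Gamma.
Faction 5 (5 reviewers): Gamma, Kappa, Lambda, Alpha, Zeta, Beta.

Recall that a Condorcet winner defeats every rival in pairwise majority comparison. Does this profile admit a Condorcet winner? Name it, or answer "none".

Head-to-head results (15 reviewers):
Gamma vs Kappa: 11 to 4, Gamma.
Gamma vs Alpha: Gamma preferred on 3+1+2+5 = 11 ballots; Gamma wins 11–4.
Gamma–Lambda: Gamma 11–4.
Gamma vs Zeta: Gamma preferred on 3+1+2+5 = 11 ballots; Gamma wins 11–4.
Gamma vs Beta: Gamma preferred on 3+2+5 = 10 ballots; Gamma wins 10–5.
Kappa vs Alpha: Kappa wins 10–5.
Kappa vs Lambda: Kappa, 8–7.
Kappa vs Zeta: 1+5 = 6 for Kappa, 9 for Zeta — Zeta by 9–6.
Kappa vs Beta: Beta wins 10–5.
Alpha vs Lambda: Alpha preferred on 1+2 = 3 ballots; Lambda wins 12–3.
Alpha vs Zeta: 1+2+5 = 8 for Alpha, 7 for Zeta — Alpha by 8–7.
Alpha–Beta: Beta 8–7.
Lambda vs Zeta: Lambda is ranked higher on 3+1+5 = 9 ballots, Zeta on 6. Lambda wins 9–6.
Lambda vs Beta: Lambda wins 8–7.
Zeta vs Beta: Zeta is ranked higher on 5 ballots, Beta on 10. Beta wins 10–5.
Gamma defeats every rival head-to-head and is the Condorcet winner.

Gamma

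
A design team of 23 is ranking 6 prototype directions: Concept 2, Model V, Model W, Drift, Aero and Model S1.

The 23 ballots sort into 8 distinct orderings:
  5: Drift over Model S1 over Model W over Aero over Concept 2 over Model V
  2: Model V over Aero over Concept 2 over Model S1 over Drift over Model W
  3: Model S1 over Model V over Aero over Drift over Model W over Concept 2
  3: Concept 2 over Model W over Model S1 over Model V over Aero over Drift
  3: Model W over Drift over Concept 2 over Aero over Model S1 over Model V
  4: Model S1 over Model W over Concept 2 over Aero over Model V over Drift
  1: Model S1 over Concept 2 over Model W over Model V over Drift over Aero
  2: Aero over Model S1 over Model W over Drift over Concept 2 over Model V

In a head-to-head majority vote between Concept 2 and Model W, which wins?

Ballots ranking Concept 2 above Model W: 2 + 3 + 1 = 6.
Ballots ranking Model W above Concept 2: 23 − 6 = 17.
Model W wins the head-to-head 17–6.

Model W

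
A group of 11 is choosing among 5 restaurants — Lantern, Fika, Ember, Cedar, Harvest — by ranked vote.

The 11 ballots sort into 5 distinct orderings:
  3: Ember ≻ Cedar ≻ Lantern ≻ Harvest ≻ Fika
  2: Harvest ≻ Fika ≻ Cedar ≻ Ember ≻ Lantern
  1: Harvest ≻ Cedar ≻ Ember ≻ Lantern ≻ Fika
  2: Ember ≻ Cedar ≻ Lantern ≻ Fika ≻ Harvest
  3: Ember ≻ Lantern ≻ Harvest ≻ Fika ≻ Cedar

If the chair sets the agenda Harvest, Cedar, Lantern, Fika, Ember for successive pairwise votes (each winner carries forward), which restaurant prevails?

Ember

Round 1: Harvest vs Cedar — 6–5, Harvest advances.
Round 2: Harvest vs Lantern — 3–8, Lantern advances.
Round 3: Lantern vs Fika — 9–2, Lantern advances.
Round 4: Lantern vs Ember — 0–11, Ember advances.
The agenda winner is Ember.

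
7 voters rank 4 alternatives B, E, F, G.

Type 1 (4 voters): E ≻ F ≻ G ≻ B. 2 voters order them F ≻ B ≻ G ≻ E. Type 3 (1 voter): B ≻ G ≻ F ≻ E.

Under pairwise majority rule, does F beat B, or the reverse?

Ballots ranking F above B: 4 + 2 = 6.
Ballots ranking B above F: 7 − 6 = 1.
F wins the head-to-head 6–1.

F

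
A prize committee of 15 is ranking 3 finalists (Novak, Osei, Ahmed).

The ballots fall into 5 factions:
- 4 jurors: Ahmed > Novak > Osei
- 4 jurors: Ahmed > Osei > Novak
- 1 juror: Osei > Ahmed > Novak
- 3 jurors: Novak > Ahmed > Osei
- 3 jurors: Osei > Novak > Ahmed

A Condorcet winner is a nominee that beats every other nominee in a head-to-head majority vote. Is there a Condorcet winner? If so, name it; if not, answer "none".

Pairwise majorities:
Novak vs Osei: Novak is ranked higher on 4+3 = 7 ballots, Osei on 8. Osei wins 8–7.
Novak vs Ahmed: Novak preferred on 3+3 = 6 ballots; Ahmed wins 9–6.
Osei vs Ahmed: 4 to 11, Ahmed.
Ahmed defeats every rival head-to-head and is the Condorcet winner.

Ahmed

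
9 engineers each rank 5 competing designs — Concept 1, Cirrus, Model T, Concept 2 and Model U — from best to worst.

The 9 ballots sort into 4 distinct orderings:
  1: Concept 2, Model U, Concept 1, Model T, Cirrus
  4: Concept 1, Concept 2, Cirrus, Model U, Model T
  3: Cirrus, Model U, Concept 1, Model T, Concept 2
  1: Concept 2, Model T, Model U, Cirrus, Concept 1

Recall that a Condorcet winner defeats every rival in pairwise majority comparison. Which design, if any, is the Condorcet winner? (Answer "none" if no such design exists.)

Pairwise majorities:
Concept 1 vs Cirrus: 5 to 4, Concept 1.
Concept 1 vs Model T: Concept 1 wins 8–1.
Concept 1 vs Concept 2: 4+3 = 7 for Concept 1, 2 for Concept 2 — Concept 1 by 7–2.
Concept 1 vs Model U: Concept 1 is ranked higher on 4 ballots, Model U on 5. Model U wins 5–4.
Cirrus–Model T: Cirrus 7–2.
Cirrus vs Concept 2: Concept 2 wins 6–3.
Cirrus vs Model U: 7 to 2, Cirrus.
Model T vs Concept 2: Concept 2, 6–3.
Model T vs Model U: 1 to 8, Model U.
Concept 2 vs Model U: Concept 2 is ranked higher on 1+4+1 = 6 ballots, Model U on 3. Concept 2 wins 6–3.
Every design loses at least once (Concept 1 loses to Model U; Cirrus loses to Concept 1; Model T loses to Concept 1; Concept 2 loses to Concept 1; Model U loses to Cirrus). The majority relation contains the cycle Concept 1 > Cirrus > Model U > Concept 1, so there is no Condorcet winner.

none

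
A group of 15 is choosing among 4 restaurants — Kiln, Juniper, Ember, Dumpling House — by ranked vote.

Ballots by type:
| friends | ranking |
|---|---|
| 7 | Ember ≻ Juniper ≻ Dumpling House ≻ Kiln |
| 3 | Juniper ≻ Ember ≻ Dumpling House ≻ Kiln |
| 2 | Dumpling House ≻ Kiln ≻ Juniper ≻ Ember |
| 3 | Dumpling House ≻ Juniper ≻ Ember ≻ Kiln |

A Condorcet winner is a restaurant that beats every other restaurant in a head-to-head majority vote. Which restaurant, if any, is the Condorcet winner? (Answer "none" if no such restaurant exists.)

Juniper

Head-to-head results (15 friends):
Kiln vs Juniper: Juniper wins 13–2.
Kiln–Ember: Ember 13–2.
Kiln vs Dumpling House: Dumpling House, 15–0.
Juniper vs Ember: Juniper, 8–7.
Juniper–Dumpling House: Juniper 10–5.
Ember–Dumpling House: Ember 10–5.
Only Juniper has no losses; Juniper is the Condorcet winner.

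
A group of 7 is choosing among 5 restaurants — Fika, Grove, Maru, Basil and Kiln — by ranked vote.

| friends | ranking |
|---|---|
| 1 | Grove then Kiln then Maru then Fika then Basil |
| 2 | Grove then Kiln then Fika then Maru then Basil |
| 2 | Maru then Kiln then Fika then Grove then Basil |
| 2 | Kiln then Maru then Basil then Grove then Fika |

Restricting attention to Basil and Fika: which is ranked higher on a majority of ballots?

Fika

Ballots ranking Basil above Fika: 2.
Ballots ranking Fika above Basil: 7 − 2 = 5.
Fika wins the head-to-head 5–2.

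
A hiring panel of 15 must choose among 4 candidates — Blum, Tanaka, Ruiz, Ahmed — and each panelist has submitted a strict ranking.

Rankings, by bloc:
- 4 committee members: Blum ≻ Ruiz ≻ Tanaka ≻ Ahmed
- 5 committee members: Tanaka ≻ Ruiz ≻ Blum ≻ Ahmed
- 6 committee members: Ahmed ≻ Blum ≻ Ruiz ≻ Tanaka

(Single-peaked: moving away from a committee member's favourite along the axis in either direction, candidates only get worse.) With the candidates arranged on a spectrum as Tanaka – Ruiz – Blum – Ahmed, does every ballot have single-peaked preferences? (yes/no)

yes

Axis positions: Tanaka=1, Ruiz=2, Blum=3, Ahmed=4.
Bloc 1 (peak Blum at position 3): ranking walks positions 3-2-1-4, expanding outward from the peak — single-peaked.
Bloc 2 (peak Tanaka at position 1): ranking walks positions 1-2-3-4, expanding outward from the peak — single-peaked.
Bloc 3 (peak Ahmed at position 4): ranking walks positions 4-3-2-1, expanding outward from the peak — single-peaked.
Every ranking is single-peaked on this axis.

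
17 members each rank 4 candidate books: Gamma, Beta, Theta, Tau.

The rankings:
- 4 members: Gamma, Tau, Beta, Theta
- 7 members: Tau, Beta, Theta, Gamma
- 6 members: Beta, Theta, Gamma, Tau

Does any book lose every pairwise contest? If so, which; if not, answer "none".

Head-to-head results (17 members):
Gamma–Beta: Beta 13–4.
Gamma vs Theta: Gamma preferred on 4 ballots; Theta wins 13–4.
Gamma vs Tau: Gamma preferred on 4+6 = 10 ballots; Gamma wins 10–7.
Beta vs Theta: Beta wins 17–0.
Beta vs Tau: Beta preferred on 6 ballots; Tau wins 11–6.
Theta vs Tau: 6 to 11, Tau.
Each book has at least one pairwise win (Gamma beats Tau; Beta beats Gamma; Theta beats Gamma; Tau beats Beta) — no Condorcet loser.

none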